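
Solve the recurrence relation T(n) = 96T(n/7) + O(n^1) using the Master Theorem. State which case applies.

Master Theorem for T(n) = 96T(n/7) + O(n^1):

a = 96, b = 7, c = 1
log_b(a) = log_7(96) = 2.3456

Case 1: c = 1 < log_7(96) = 2.3456
T(n) = O(n^(log_7 96))

For T(n) = 96T(n/7) + O(n^1): log_7(96) = 2.3456. This is Case 1 of the Master Theorem (c < log_b(a), work dominated by leaves), giving O(n^(log_7 96)).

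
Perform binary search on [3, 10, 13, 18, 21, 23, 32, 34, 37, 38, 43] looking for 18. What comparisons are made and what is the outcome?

Binary search for 18 in [3, 10, 13, 18, 21, 23, 32, 34, 37, 38, 43]:

lo=0, hi=10, mid=5, arr[mid]=23 -> 23 > 18, search left half
lo=0, hi=4, mid=2, arr[mid]=13 -> 13 < 18, search right half
lo=3, hi=4, mid=3, arr[mid]=18 -> Found target at index 3!

Binary search finds 18 at index 3 after 3 comparisons. The search repeatedly halves the search space by comparing with the middle element.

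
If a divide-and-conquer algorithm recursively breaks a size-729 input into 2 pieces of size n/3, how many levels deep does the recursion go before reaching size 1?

For divide and conquer with division factor 3:

Problem sizes at each level:
Level 0: 729
Level 1: 243
Level 2: 81
Level 3: 27
Level 4: 9
Level 5: 3
Level 6: 1

The root is level 0 and the size-1 base case is level 6 (the tree spans levels 0 through 6, i.e. 7 levels counting the root), so the depth is the number of divisions: log_3(729) = 6

The recursion tree depth is log_3(729) = 6. At each level, the problem size is divided by 3, so it takes 6 divisions to reduce to a base case of size 1. The algorithm makes 2 recursive calls at each level.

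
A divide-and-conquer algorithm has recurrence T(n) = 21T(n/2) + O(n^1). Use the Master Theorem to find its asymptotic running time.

Master Theorem for T(n) = 21T(n/2) + O(n^1):

a = 21, b = 2, c = 1
log_b(a) = log_2(21) = 4.3923

Case 1: c = 1 < log_2(21) = 4.3923
T(n) = O(n^(log_2 21))

For T(n) = 21T(n/2) + O(n^1): log_2(21) = 4.3923. This is Case 1 of the Master Theorem (c < log_b(a), work dominated by leaves), giving O(n^(log_2 21)).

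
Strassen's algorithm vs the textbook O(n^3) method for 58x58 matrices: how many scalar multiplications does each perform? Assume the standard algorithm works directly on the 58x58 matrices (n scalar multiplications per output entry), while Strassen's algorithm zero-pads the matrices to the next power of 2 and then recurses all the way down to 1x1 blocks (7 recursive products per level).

Matrix multiplication for 58x58 matrices:

Strassen's algorithm requires power-of-2 dimensions. Pad 58x58 to 64x64 (next power of 2).

Standard algorithm: 58^3 = 195112 multiplications
Strassen's algorithm: 7^(log2(64)) = 7^6 = 117649 multiplications
Savings: 195112 - 117649 = 77463 multiplications

Standard: 195112 multiplications (58^3). Strassen: 117649 multiplications (7^6, after padding to 64x64). Strassen reduces 8 recursive multiplications to 7 at each level.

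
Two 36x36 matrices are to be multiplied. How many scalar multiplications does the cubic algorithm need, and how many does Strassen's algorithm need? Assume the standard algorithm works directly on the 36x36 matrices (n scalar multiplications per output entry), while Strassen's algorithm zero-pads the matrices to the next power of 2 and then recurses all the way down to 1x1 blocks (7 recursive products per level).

Matrix multiplication for 36x36 matrices:

Strassen's algorithm requires power-of-2 dimensions. Pad 36x36 to 64x64 (next power of 2).

Standard algorithm: 36^3 = 46656 multiplications
Strassen's algorithm: 7^(log2(64)) = 7^6 = 117649 multiplications
Difference: 46656 - 117649 = -70993 (Strassen uses MORE here due to padding overhead — for small or just-over-power-of-2 n, padding can outweigh the per-level savings)

Standard: 46656 multiplications (36^3). Strassen: 117649 multiplications (7^6, after padding to 64x64). Strassen reduces 8 recursive multiplications to 7 at each level.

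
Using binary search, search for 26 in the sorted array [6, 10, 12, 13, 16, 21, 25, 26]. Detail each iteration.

Binary search for 26 in [6, 10, 12, 13, 16, 21, 25, 26]:

lo=0, hi=7, mid=3, arr[mid]=13 -> 13 < 26, search right half
lo=4, hi=7, mid=5, arr[mid]=21 -> 21 < 26, search right half
lo=6, hi=7, mid=6, arr[mid]=25 -> 25 < 26, search right half
lo=7, hi=7, mid=7, arr[mid]=26 -> Found target at index 7!

Binary search finds 26 at index 7 after 4 comparisons. The search repeatedly halves the search space by comparing with the middle element.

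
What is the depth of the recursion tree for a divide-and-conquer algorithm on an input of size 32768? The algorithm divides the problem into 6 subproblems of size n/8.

For divide and conquer with division factor 8:

Problem sizes at each level:
Level 0: 32768
Level 1: 4096
Level 2: 512
Level 3: 64
Level 4: 8
Level 5: 1

The root is level 0 and the size-1 base case is level 5 (the tree spans levels 0 through 5, i.e. 6 levels counting the root), so the depth is the number of divisions: log_8(32768) = 5

The recursion tree depth is log_8(32768) = 5. At each level, the problem size is divided by 8, so it takes 5 divisions to reduce to a base case of size 1. The algorithm makes 6 recursive calls at each level.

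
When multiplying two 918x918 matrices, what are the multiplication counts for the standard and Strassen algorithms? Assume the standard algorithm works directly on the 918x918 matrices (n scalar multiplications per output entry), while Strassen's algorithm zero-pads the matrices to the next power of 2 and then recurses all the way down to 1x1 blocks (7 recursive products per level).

Matrix multiplication for 918x918 matrices:

Strassen's algorithm requires power-of-2 dimensions. Pad 918x918 to 1024x1024 (next power of 2).

Standard algorithm: 918^3 = 773620632 multiplications
Strassen's algorithm: 7^(log2(1024)) = 7^10 = 282475249 multiplications
Savings: 773620632 - 282475249 = 491145383 multiplications

Standard: 773620632 multiplications (918^3). Strassen: 282475249 multiplications (7^10, after padding to 1024x1024). Strassen reduces 8 recursive multiplications to 7 at each level.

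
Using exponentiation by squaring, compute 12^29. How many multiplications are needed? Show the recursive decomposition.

Computing 12^29 by squaring (build up from 12^1; each line after the first costs one multiplication):

12^1 = 12
12^2 = (12^1)^2 = 12^2 = 144
12^3 = 12 * 12^2 = 12 * 144 = 1728
12^6 = (12^3)^2 = 1728^2 = 2985984
12^7 = 12 * 12^6 = 12 * 2985984 = 35831808
12^14 = (12^7)^2 = 35831808^2 = 1283918464548864
12^28 = (12^14)^2 = 1283918464548864^2 = 1648446623609512543951043690496
12^29 = 12 * 12^28 = 12 * 1648446623609512543951043690496 = 19781359483314150527412524285952

Result: 19781359483314150527412524285952
Multiplications needed: 7 (7 lines after 12^1)

12^29 = 19781359483314150527412524285952. Using exponentiation by squaring, this requires 7 multiplications. The key idea: if the exponent is even, square the half-power; if odd, multiply by the base once.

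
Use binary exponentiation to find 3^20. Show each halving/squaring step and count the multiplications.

Computing 3^20 by squaring (build up from 3^1; each line after the first costs one multiplication):

3^1 = 3
3^2 = (3^1)^2 = 3^2 = 9
3^4 = (3^2)^2 = 9^2 = 81
3^5 = 3 * 3^4 = 3 * 81 = 243
3^10 = (3^5)^2 = 243^2 = 59049
3^20 = (3^10)^2 = 59049^2 = 3486784401

Result: 3486784401
Multiplications needed: 5 (5 lines after 3^1)

3^20 = 3486784401. Using exponentiation by squaring, this requires 5 multiplications. The key idea: if the exponent is even, square the half-power; if odd, multiply by the base once.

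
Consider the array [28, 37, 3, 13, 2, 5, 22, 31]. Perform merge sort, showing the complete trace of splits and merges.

Merge sort trace:

Split: [28, 37, 3, 13, 2, 5, 22, 31] -> [28, 37, 3, 13] and [2, 5, 22, 31]
  Split: [28, 37, 3, 13] -> [28, 37] and [3, 13]
    Split: [28, 37] -> [28] and [37]
    Merge: [28] + [37] -> [28, 37]
    Split: [3, 13] -> [3] and [13]
    Merge: [3] + [13] -> [3, 13]
  Merge: [28, 37] + [3, 13] -> [3, 13, 28, 37]
  Split: [2, 5, 22, 31] -> [2, 5] and [22, 31]
    Split: [2, 5] -> [2] and [5]
    Merge: [2] + [5] -> [2, 5]
    Split: [22, 31] -> [22] and [31]
    Merge: [22] + [31] -> [22, 31]
  Merge: [2, 5] + [22, 31] -> [2, 5, 22, 31]
Merge: [3, 13, 28, 37] + [2, 5, 22, 31] -> [2, 3, 5, 13, 22, 28, 31, 37]

Final sorted array: [2, 3, 5, 13, 22, 28, 31, 37]

The merge sort proceeds by recursively splitting the array and merging sorted halves.
After all merges, the sorted array is [2, 3, 5, 13, 22, 28, 31, 37].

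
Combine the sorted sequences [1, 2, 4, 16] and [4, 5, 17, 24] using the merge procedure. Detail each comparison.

Merging process:

Compare 1 vs 4: take 1 from left. Merged: [1]
Compare 2 vs 4: take 2 from left. Merged: [1, 2]
Compare 4 vs 4: take 4 from left. Merged: [1, 2, 4]
Compare 16 vs 4: take 4 from right. Merged: [1, 2, 4, 4]
Compare 16 vs 5: take 5 from right. Merged: [1, 2, 4, 4, 5]
Compare 16 vs 17: take 16 from left. Merged: [1, 2, 4, 4, 5, 16]
Append remaining from right: [17, 24]. Merged: [1, 2, 4, 4, 5, 16, 17, 24]

Final merged array: [1, 2, 4, 4, 5, 16, 17, 24]
Total comparisons: 6

The merged array is [1, 2, 4, 4, 5, 16, 17, 24], requiring 6 comparisons. The merge step runs in O(n) time where n is the total number of elements.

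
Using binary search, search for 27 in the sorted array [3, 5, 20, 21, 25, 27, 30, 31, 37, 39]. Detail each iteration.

Binary search for 27 in [3, 5, 20, 21, 25, 27, 30, 31, 37, 39]:

lo=0, hi=9, mid=4, arr[mid]=25 -> 25 < 27, search right half
lo=5, hi=9, mid=7, arr[mid]=31 -> 31 > 27, search left half
lo=5, hi=6, mid=5, arr[mid]=27 -> Found target at index 5!

Binary search finds 27 at index 5 after 3 comparisons. The search repeatedly halves the search space by comparing with the middle element.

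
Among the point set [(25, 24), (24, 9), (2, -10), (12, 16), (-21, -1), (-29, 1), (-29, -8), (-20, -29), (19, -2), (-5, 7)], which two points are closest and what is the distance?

Computing all pairwise distances among 10 points:

d((25, 24), (24, 9)) = 15.0333
d((25, 24), (2, -10)) = 41.0488
d((25, 24), (12, 16)) = 15.2643
d((25, 24), (-21, -1)) = 52.3546
d((25, 24), (-29, 1)) = 58.6941
d((25, 24), (-29, -8)) = 62.7694
d((25, 24), (-20, -29)) = 69.527
d((25, 24), (19, -2)) = 26.6833
d((25, 24), (-5, 7)) = 34.4819
d((24, 9), (2, -10)) = 29.0689
d((24, 9), (12, 16)) = 13.8924
d((24, 9), (-21, -1)) = 46.0977
d((24, 9), (-29, 1)) = 53.6004
d((24, 9), (-29, -8)) = 55.6597
d((24, 9), (-20, -29)) = 58.1378
d((24, 9), (19, -2)) = 12.083
d((24, 9), (-5, 7)) = 29.0689
d((2, -10), (12, 16)) = 27.8568
d((2, -10), (-21, -1)) = 24.6982
d((2, -10), (-29, 1)) = 32.8938
d((2, -10), (-29, -8)) = 31.0644
d((2, -10), (-20, -29)) = 29.0689
d((2, -10), (19, -2)) = 18.7883
d((2, -10), (-5, 7)) = 18.3848
d((12, 16), (-21, -1)) = 37.1214
d((12, 16), (-29, 1)) = 43.6578
d((12, 16), (-29, -8)) = 47.5079
d((12, 16), (-20, -29)) = 55.2178
d((12, 16), (19, -2)) = 19.3132
d((12, 16), (-5, 7)) = 19.2354
d((-21, -1), (-29, 1)) = 8.2462 <-- minimum
d((-21, -1), (-29, -8)) = 10.6301
d((-21, -1), (-20, -29)) = 28.0179
d((-21, -1), (19, -2)) = 40.0125
d((-21, -1), (-5, 7)) = 17.8885
d((-29, 1), (-29, -8)) = 9.0
d((-29, 1), (-20, -29)) = 31.3209
d((-29, 1), (19, -2)) = 48.0937
d((-29, 1), (-5, 7)) = 24.7386
d((-29, -8), (-20, -29)) = 22.8473
d((-29, -8), (19, -2)) = 48.3735
d((-29, -8), (-5, 7)) = 28.3019
d((-20, -29), (19, -2)) = 47.4342
d((-20, -29), (-5, 7)) = 39.0
d((19, -2), (-5, 7)) = 25.632

Closest pair: (-21, -1) and (-29, 1) with distance 8.2462

The closest pair is (-21, -1) and (-29, 1) with Euclidean distance 8.2462. For 10 points, brute-force pairwise comparison is shown above. For large n, the divide-and-conquer algorithm (sort by x, recurse on halves, check the dividing strip) achieves O(n log n).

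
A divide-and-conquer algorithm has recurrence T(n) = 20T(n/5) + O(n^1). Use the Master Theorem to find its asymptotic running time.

Master Theorem for T(n) = 20T(n/5) + O(n^1):

a = 20, b = 5, c = 1
log_b(a) = log_5(20) = 1.8614

Case 1: c = 1 < log_5(20) = 1.8614
T(n) = O(n^(log_5 20))

For T(n) = 20T(n/5) + O(n^1): log_5(20) = 1.8614. This is Case 1 of the Master Theorem (c < log_b(a), work dominated by leaves), giving O(n^(log_5 20)).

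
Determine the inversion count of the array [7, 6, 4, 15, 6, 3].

Finding inversions in [7, 6, 4, 15, 6, 3]:

(0, 1): arr[0]=7 > arr[1]=6
(0, 2): arr[0]=7 > arr[2]=4
(0, 4): arr[0]=7 > arr[4]=6
(0, 5): arr[0]=7 > arr[5]=3
(1, 2): arr[1]=6 > arr[2]=4
(1, 5): arr[1]=6 > arr[5]=3
(2, 5): arr[2]=4 > arr[5]=3
(3, 4): arr[3]=15 > arr[4]=6
(3, 5): arr[3]=15 > arr[5]=3
(4, 5): arr[4]=6 > arr[5]=3

Total inversions: 10

The array has 10 inversion(s): (0,1), (0,2), (0,4), (0,5), (1,2), (1,5), (2,5), (3,4), (3,5), (4,5). Each pair (i,j) satisfies i < j and arr[i] > arr[j].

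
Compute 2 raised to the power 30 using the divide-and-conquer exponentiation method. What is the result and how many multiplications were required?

Computing 2^30 by squaring (build up from 2^1; each line after the first costs one multiplication):

2^1 = 2
2^2 = (2^1)^2 = 2^2 = 4
2^3 = 2 * 2^2 = 2 * 4 = 8
2^6 = (2^3)^2 = 8^2 = 64
2^7 = 2 * 2^6 = 2 * 64 = 128
2^14 = (2^7)^2 = 128^2 = 16384
2^15 = 2 * 2^14 = 2 * 16384 = 32768
2^30 = (2^15)^2 = 32768^2 = 1073741824

Result: 1073741824
Multiplications needed: 7 (7 lines after 2^1)

2^30 = 1073741824. Using exponentiation by squaring, this requires 7 multiplications. The key idea: if the exponent is even, square the half-power; if odd, multiply by the base once.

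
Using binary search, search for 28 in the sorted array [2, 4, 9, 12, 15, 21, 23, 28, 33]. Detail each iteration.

Binary search for 28 in [2, 4, 9, 12, 15, 21, 23, 28, 33]:

lo=0, hi=8, mid=4, arr[mid]=15 -> 15 < 28, search right half
lo=5, hi=8, mid=6, arr[mid]=23 -> 23 < 28, search right half
lo=7, hi=8, mid=7, arr[mid]=28 -> Found target at index 7!

Binary search finds 28 at index 7 after 3 comparisons. The search repeatedly halves the search space by comparing with the middle element.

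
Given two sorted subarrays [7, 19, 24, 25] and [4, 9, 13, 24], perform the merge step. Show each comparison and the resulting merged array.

Merging process:

Compare 7 vs 4: take 4 from right. Merged: [4]
Compare 7 vs 9: take 7 from left. Merged: [4, 7]
Compare 19 vs 9: take 9 from right. Merged: [4, 7, 9]
Compare 19 vs 13: take 13 from right. Merged: [4, 7, 9, 13]
Compare 19 vs 24: take 19 from left. Merged: [4, 7, 9, 13, 19]
Compare 24 vs 24: take 24 from left. Merged: [4, 7, 9, 13, 19, 24]
Compare 25 vs 24: take 24 from right. Merged: [4, 7, 9, 13, 19, 24, 24]
Append remaining from left: [25]. Merged: [4, 7, 9, 13, 19, 24, 24, 25]

Final merged array: [4, 7, 9, 13, 19, 24, 24, 25]
Total comparisons: 7

The merged array is [4, 7, 9, 13, 19, 24, 24, 25], requiring 7 comparisons. The merge step runs in O(n) time where n is the total number of elements.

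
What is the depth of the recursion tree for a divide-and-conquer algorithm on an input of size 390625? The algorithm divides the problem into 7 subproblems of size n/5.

For divide and conquer with division factor 5:

Problem sizes at each level:
Level 0: 390625
Level 1: 78125
Level 2: 15625
Level 3: 3125
Level 4: 625
Level 5: 125
Level 6: 25
Level 7: 5
Level 8: 1

The root is level 0 and the size-1 base case is level 8 (the tree spans levels 0 through 8, i.e. 9 levels counting the root), so the depth is the number of divisions: log_5(390625) = 8

The recursion tree depth is log_5(390625) = 8. At each level, the problem size is divided by 5, so it takes 8 divisions to reduce to a base case of size 1. The algorithm makes 7 recursive calls at each level.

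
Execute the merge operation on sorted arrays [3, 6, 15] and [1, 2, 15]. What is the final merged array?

Merging process:

Compare 3 vs 1: take 1 from right. Merged: [1]
Compare 3 vs 2: take 2 from right. Merged: [1, 2]
Compare 3 vs 15: take 3 from left. Merged: [1, 2, 3]
Compare 6 vs 15: take 6 from left. Merged: [1, 2, 3, 6]
Compare 15 vs 15: take 15 from left. Merged: [1, 2, 3, 6, 15]
Append remaining from right: [15]. Merged: [1, 2, 3, 6, 15, 15]

Final merged array: [1, 2, 3, 6, 15, 15]
Total comparisons: 5

The merged array is [1, 2, 3, 6, 15, 15], requiring 5 comparisons. The merge step runs in O(n) time where n is the total number of elements.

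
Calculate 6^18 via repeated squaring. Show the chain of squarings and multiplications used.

Computing 6^18 by squaring (build up from 6^1; each line after the first costs one multiplication):

6^1 = 6
6^2 = (6^1)^2 = 6^2 = 36
6^4 = (6^2)^2 = 36^2 = 1296
6^8 = (6^4)^2 = 1296^2 = 1679616
6^9 = 6 * 6^8 = 6 * 1679616 = 10077696
6^18 = (6^9)^2 = 10077696^2 = 101559956668416

Result: 101559956668416
Multiplications needed: 5 (5 lines after 6^1)

6^18 = 101559956668416. Using exponentiation by squaring, this requires 5 multiplications. The key idea: if the exponent is even, square the half-power; if odd, multiply by the base once.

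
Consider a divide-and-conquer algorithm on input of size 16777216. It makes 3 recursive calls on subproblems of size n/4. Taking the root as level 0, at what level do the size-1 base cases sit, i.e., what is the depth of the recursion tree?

For divide and conquer with division factor 4:

Problem sizes at each level:
Level 0: 16777216
Level 1: 4194304
Level 2: 1048576
Level 3: 262144
Level 4: 65536
Level 5: 16384
Level 6: 4096
Level 7: 1024
Level 8: 256
Level 9: 64
Level 10: 16
Level 11: 4
Level 12: 1

The root is level 0 and the size-1 base case is level 12 (the tree spans levels 0 through 12, i.e. 13 levels counting the root), so the depth is the number of divisions: log_4(16777216) = 12

The recursion tree depth is log_4(16777216) = 12. At each level, the problem size is divided by 4, so it takes 12 divisions to reduce to a base case of size 1. The algorithm makes 3 recursive calls at each level.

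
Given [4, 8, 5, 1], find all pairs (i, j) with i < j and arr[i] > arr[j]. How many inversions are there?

Finding inversions in [4, 8, 5, 1]:

(0, 3): arr[0]=4 > arr[3]=1
(1, 2): arr[1]=8 > arr[2]=5
(1, 3): arr[1]=8 > arr[3]=1
(2, 3): arr[2]=5 > arr[3]=1

Total inversions: 4

The array has 4 inversion(s): (0,3), (1,2), (1,3), (2,3). Each pair (i,j) satisfies i < j and arr[i] > arr[j].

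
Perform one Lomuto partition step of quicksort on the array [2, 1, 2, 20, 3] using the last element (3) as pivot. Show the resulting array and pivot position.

Lomuto partition with pivot = 3:

Initial array: [2, 1, 2, 20, 3]

arr[0]=2 <= 3: swap with position 0, array becomes [2, 1, 2, 20, 3]
arr[1]=1 <= 3: swap with position 1, array becomes [2, 1, 2, 20, 3]
arr[2]=2 <= 3: swap with position 2, array becomes [2, 1, 2, 20, 3]
arr[3]=20 > 3: no swap

Place pivot at position 3: [2, 1, 2, 3, 20]
Pivot position: 3

After partitioning with pivot 3, the array becomes [2, 1, 2, 3, 20]. The pivot is placed at index 3. All elements to the left of the pivot are <= 3, and all elements to the right are > 3.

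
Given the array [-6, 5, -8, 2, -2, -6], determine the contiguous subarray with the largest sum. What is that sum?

Using Kadane's algorithm on [-6, 5, -8, 2, -2, -6]:

Scanning through the array:
Position 1 (value 5): max_ending_here = 5, max_so_far = 5
Position 2 (value -8): max_ending_here = -3, max_so_far = 5
Position 3 (value 2): max_ending_here = 2, max_so_far = 5
Position 4 (value -2): max_ending_here = 0, max_so_far = 5
Position 5 (value -6): max_ending_here = -6, max_so_far = 5

Maximum subarray: [5]
Maximum sum: 5

The maximum subarray is [5] with sum 5. This subarray runs from index 1 to index 1.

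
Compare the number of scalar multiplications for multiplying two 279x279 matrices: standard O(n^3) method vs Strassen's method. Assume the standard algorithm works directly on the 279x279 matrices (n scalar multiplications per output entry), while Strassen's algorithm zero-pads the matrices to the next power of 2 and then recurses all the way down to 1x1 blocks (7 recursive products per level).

Matrix multiplication for 279x279 matrices:

Strassen's algorithm requires power-of-2 dimensions. Pad 279x279 to 512x512 (next power of 2).

Standard algorithm: 279^3 = 21717639 multiplications
Strassen's algorithm: 7^(log2(512)) = 7^9 = 40353607 multiplications
Difference: 21717639 - 40353607 = -18635968 (Strassen uses MORE here due to padding overhead — for small or just-over-power-of-2 n, padding can outweigh the per-level savings)

Standard: 21717639 multiplications (279^3). Strassen: 40353607 multiplications (7^9, after padding to 512x512). Strassen reduces 8 recursive multiplications to 7 at each level.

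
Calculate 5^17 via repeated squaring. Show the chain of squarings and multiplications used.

Computing 5^17 by squaring (build up from 5^1; each line after the first costs one multiplication):

5^1 = 5
5^2 = (5^1)^2 = 5^2 = 25
5^4 = (5^2)^2 = 25^2 = 625
5^8 = (5^4)^2 = 625^2 = 390625
5^16 = (5^8)^2 = 390625^2 = 152587890625
5^17 = 5 * 5^16 = 5 * 152587890625 = 762939453125

Result: 762939453125
Multiplications needed: 5 (5 lines after 5^1)

5^17 = 762939453125. Using exponentiation by squaring, this requires 5 multiplications. The key idea: if the exponent is even, square the half-power; if odd, multiply by the base once.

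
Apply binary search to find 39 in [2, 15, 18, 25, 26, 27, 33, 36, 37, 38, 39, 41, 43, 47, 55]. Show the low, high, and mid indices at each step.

Binary search for 39 in [2, 15, 18, 25, 26, 27, 33, 36, 37, 38, 39, 41, 43, 47, 55]:

lo=0, hi=14, mid=7, arr[mid]=36 -> 36 < 39, search right half
lo=8, hi=14, mid=11, arr[mid]=41 -> 41 > 39, search left half
lo=8, hi=10, mid=9, arr[mid]=38 -> 38 < 39, search right half
lo=10, hi=10, mid=10, arr[mid]=39 -> Found target at index 10!

Binary search finds 39 at index 10 after 4 comparisons. The search repeatedly halves the search space by comparing with the middle element.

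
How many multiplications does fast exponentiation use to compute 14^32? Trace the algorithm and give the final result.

Computing 14^32 by squaring (build up from 14^1; each line after the first costs one multiplication):

14^1 = 14
14^2 = (14^1)^2 = 14^2 = 196
14^4 = (14^2)^2 = 196^2 = 38416
14^8 = (14^4)^2 = 38416^2 = 1475789056
14^16 = (14^8)^2 = 1475789056^2 = 2177953337809371136
14^32 = (14^16)^2 = 2177953337809371136^2 = 4743480741674980702700443299789930496

Result: 4743480741674980702700443299789930496
Multiplications needed: 5 (5 lines after 14^1)

14^32 = 4743480741674980702700443299789930496. Using exponentiation by squaring, this requires 5 multiplications. The key idea: if the exponent is even, square the half-power; if odd, multiply by the base once.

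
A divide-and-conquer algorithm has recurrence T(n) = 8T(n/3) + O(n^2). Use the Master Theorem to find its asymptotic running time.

Master Theorem for T(n) = 8T(n/3) + O(n^2):

a = 8, b = 3, c = 2
log_b(a) = log_3(8) = 1.8928

Case 3: c = 2 > log_3(8) = 1.8928
T(n) = O(n^2) = O(n^2)

For T(n) = 8T(n/3) + O(n^2): log_3(8) = 1.8928. This is Case 3 of the Master Theorem (c > log_b(a), work dominated by root), giving O(n^2).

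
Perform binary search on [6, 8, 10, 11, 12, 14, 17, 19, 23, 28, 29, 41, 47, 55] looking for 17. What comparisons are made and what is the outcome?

Binary search for 17 in [6, 8, 10, 11, 12, 14, 17, 19, 23, 28, 29, 41, 47, 55]:

lo=0, hi=13, mid=6, arr[mid]=17 -> Found target at index 6!

Binary search finds 17 at index 6 after 1 comparisons. The search repeatedly halves the search space by comparing with the middle element.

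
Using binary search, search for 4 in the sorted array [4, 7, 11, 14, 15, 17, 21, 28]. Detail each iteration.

Binary search for 4 in [4, 7, 11, 14, 15, 17, 21, 28]:

lo=0, hi=7, mid=3, arr[mid]=14 -> 14 > 4, search left half
lo=0, hi=2, mid=1, arr[mid]=7 -> 7 > 4, search left half
lo=0, hi=0, mid=0, arr[mid]=4 -> Found target at index 0!

Binary search finds 4 at index 0 after 3 comparisons. The search repeatedly halves the search space by comparing with the middle element.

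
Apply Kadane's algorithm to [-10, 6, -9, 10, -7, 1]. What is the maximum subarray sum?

Using Kadane's algorithm on [-10, 6, -9, 10, -7, 1]:

Scanning through the array:
Position 1 (value 6): max_ending_here = 6, max_so_far = 6
Position 2 (value -9): max_ending_here = -3, max_so_far = 6
Position 3 (value 10): max_ending_here = 10, max_so_far = 10
Position 4 (value -7): max_ending_here = 3, max_so_far = 10
Position 5 (value 1): max_ending_here = 4, max_so_far = 10

Maximum subarray: [10]
Maximum sum: 10

The maximum subarray is [10] with sum 10. This subarray runs from index 3 to index 3.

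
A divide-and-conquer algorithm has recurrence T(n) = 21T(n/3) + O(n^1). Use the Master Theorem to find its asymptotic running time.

Master Theorem for T(n) = 21T(n/3) + O(n^1):

a = 21, b = 3, c = 1
log_b(a) = log_3(21) = 2.7712

Case 1: c = 1 < log_3(21) = 2.7712
T(n) = O(n^(log_3 21))

For T(n) = 21T(n/3) + O(n^1): log_3(21) = 2.7712. This is Case 1 of the Master Theorem (c < log_b(a), work dominated by leaves), giving O(n^(log_3 21)).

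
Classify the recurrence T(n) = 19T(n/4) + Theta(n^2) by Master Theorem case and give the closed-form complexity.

Master Theorem for T(n) = 19T(n/4) + O(n^2):

a = 19, b = 4, c = 2
log_b(a) = log_4(19) = 2.1240

Case 1: c = 2 < log_4(19) = 2.1240
T(n) = O(n^(log_4 19))

For T(n) = 19T(n/4) + O(n^2): log_4(19) = 2.1240. This is Case 1 of the Master Theorem (c < log_b(a), work dominated by leaves), giving O(n^(log_4 19)).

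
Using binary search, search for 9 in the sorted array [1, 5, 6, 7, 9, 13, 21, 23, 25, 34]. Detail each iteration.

Binary search for 9 in [1, 5, 6, 7, 9, 13, 21, 23, 25, 34]:

lo=0, hi=9, mid=4, arr[mid]=9 -> Found target at index 4!

Binary search finds 9 at index 4 after 1 comparisons. The search repeatedly halves the search space by comparing with the middle element.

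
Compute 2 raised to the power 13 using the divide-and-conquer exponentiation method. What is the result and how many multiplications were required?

Computing 2^13 by squaring (build up from 2^1; each line after the first costs one multiplication):

2^1 = 2
2^2 = (2^1)^2 = 2^2 = 4
2^3 = 2 * 2^2 = 2 * 4 = 8
2^6 = (2^3)^2 = 8^2 = 64
2^12 = (2^6)^2 = 64^2 = 4096
2^13 = 2 * 2^12 = 2 * 4096 = 8192

Result: 8192
Multiplications needed: 5 (5 lines after 2^1)

2^13 = 8192. Using exponentiation by squaring, this requires 5 multiplications. The key idea: if the exponent is even, square the half-power; if odd, multiply by the base once.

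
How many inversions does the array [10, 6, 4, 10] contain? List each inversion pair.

Finding inversions in [10, 6, 4, 10]:

(0, 1): arr[0]=10 > arr[1]=6
(0, 2): arr[0]=10 > arr[2]=4
(1, 2): arr[1]=6 > arr[2]=4

Total inversions: 3

The array has 3 inversion(s): (0,1), (0,2), (1,2). Each pair (i,j) satisfies i < j and arr[i] > arr[j].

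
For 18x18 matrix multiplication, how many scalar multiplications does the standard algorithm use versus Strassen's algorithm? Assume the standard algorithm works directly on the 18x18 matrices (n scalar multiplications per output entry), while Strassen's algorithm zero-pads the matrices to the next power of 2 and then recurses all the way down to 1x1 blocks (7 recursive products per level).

Matrix multiplication for 18x18 matrices:

Strassen's algorithm requires power-of-2 dimensions. Pad 18x18 to 32x32 (next power of 2).

Standard algorithm: 18^3 = 5832 multiplications
Strassen's algorithm: 7^(log2(32)) = 7^5 = 16807 multiplications
Difference: 5832 - 16807 = -10975 (Strassen uses MORE here due to padding overhead — for small or just-over-power-of-2 n, padding can outweigh the per-level savings)

Standard: 5832 multiplications (18^3). Strassen: 16807 multiplications (7^5, after padding to 32x32). Strassen reduces 8 recursive multiplications to 7 at each level.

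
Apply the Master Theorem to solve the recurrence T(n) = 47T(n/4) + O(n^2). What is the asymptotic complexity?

Master Theorem for T(n) = 47T(n/4) + O(n^2):

a = 47, b = 4, c = 2
log_b(a) = log_4(47) = 2.7773

Case 1: c = 2 < log_4(47) = 2.7773
T(n) = O(n^(log_4 47))

For T(n) = 47T(n/4) + O(n^2): log_4(47) = 2.7773. This is Case 1 of the Master Theorem (c < log_b(a), work dominated by leaves), giving O(n^(log_4 47)).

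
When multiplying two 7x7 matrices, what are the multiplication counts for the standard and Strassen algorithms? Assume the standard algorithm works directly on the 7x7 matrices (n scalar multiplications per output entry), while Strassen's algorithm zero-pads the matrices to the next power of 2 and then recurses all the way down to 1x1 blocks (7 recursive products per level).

Matrix multiplication for 7x7 matrices:

Strassen's algorithm requires power-of-2 dimensions. Pad 7x7 to 8x8 (next power of 2).

Standard algorithm: 7^3 = 343 multiplications
Strassen's algorithm: 7^(log2(8)) = 7^3 = 343 multiplications
Savings: 343 - 343 = 0 multiplications

Standard: 343 multiplications (7^3). Strassen: 343 multiplications (7^3, after padding to 8x8). Strassen reduces 8 recursive multiplications to 7 at each level.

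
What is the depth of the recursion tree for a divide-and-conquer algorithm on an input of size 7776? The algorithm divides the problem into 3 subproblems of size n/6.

For divide and conquer with division factor 6:

Problem sizes at each level:
Level 0: 7776
Level 1: 1296
Level 2: 216
Level 3: 36
Level 4: 6
Level 5: 1

The root is level 0 and the size-1 base case is level 5 (the tree spans levels 0 through 5, i.e. 6 levels counting the root), so the depth is the number of divisions: log_6(7776) = 5

The recursion tree depth is log_6(7776) = 5. At each level, the problem size is divided by 6, so it takes 5 divisions to reduce to a base case of size 1. The algorithm makes 3 recursive calls at each level.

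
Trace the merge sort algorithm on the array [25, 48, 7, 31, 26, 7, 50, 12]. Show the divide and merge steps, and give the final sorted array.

Merge sort trace:

Split: [25, 48, 7, 31, 26, 7, 50, 12] -> [25, 48, 7, 31] and [26, 7, 50, 12]
  Split: [25, 48, 7, 31] -> [25, 48] and [7, 31]
    Split: [25, 48] -> [25] and [48]
    Merge: [25] + [48] -> [25, 48]
    Split: [7, 31] -> [7] and [31]
    Merge: [7] + [31] -> [7, 31]
  Merge: [25, 48] + [7, 31] -> [7, 25, 31, 48]
  Split: [26, 7, 50, 12] -> [26, 7] and [50, 12]
    Split: [26, 7] -> [26] and [7]
    Merge: [26] + [7] -> [7, 26]
    Split: [50, 12] -> [50] and [12]
    Merge: [50] + [12] -> [12, 50]
  Merge: [7, 26] + [12, 50] -> [7, 12, 26, 50]
Merge: [7, 25, 31, 48] + [7, 12, 26, 50] -> [7, 7, 12, 25, 26, 31, 48, 50]

Final sorted array: [7, 7, 12, 25, 26, 31, 48, 50]

The merge sort proceeds by recursively splitting the array and merging sorted halves.
After all merges, the sorted array is [7, 7, 12, 25, 26, 31, 48, 50].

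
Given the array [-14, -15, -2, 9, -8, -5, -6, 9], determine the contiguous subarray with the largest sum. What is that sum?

Using Kadane's algorithm on [-14, -15, -2, 9, -8, -5, -6, 9]:

Scanning through the array:
Position 1 (value -15): max_ending_here = -15, max_so_far = -14
Position 2 (value -2): max_ending_here = -2, max_so_far = -2
Position 3 (value 9): max_ending_here = 9, max_so_far = 9
Position 4 (value -8): max_ending_here = 1, max_so_far = 9
Position 5 (value -5): max_ending_here = -4, max_so_far = 9
Position 6 (value -6): max_ending_here = -6, max_so_far = 9
Position 7 (value 9): max_ending_here = 9, max_so_far = 9

Maximum subarray: [9]
Maximum sum: 9

The maximum subarray is [9] with sum 9. This subarray runs from index 3 to index 3.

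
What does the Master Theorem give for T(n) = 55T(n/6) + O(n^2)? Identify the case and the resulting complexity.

Master Theorem for T(n) = 55T(n/6) + O(n^2):

a = 55, b = 6, c = 2
log_b(a) = log_6(55) = 2.2365

Case 1: c = 2 < log_6(55) = 2.2365
T(n) = O(n^(log_6 55))

For T(n) = 55T(n/6) + O(n^2): log_6(55) = 2.2365. This is Case 1 of the Master Theorem (c < log_b(a), work dominated by leaves), giving O(n^(log_6 55)).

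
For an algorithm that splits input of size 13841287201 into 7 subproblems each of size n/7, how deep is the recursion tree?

For divide and conquer with division factor 7:

Problem sizes at each level:
Level 0: 13841287201
Level 1: 1977326743
Level 2: 282475249
Level 3: 40353607
Level 4: 5764801
Level 5: 823543
Level 6: 117649
Level 7: 16807
Level 8: 2401
Level 9: 343
Level 10: 49
Level 11: 7
Level 12: 1

The root is level 0 and the size-1 base case is level 12 (the tree spans levels 0 through 12, i.e. 13 levels counting the root), so the depth is the number of divisions: log_7(13841287201) = 12

The recursion tree depth is log_7(13841287201) = 12. At each level, the problem size is divided by 7, so it takes 12 divisions to reduce to a base case of size 1. The algorithm makes 7 recursive calls at each level.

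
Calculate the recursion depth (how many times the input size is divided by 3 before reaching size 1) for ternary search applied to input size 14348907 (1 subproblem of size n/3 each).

For divide and conquer with division factor 3:

Problem sizes at each level:
Level 0: 14348907
Level 1: 4782969
Level 2: 1594323
Level 3: 531441
Level 4: 177147
Level 5: 59049
Level 6: 19683
Level 7: 6561
Level 8: 2187
Level 9: 729
Level 10: 243
Level 11: 81
Level 12: 27
Level 13: 9
Level 14: 3
Level 15: 1

The root is level 0 and the size-1 base case is level 15 (the tree spans levels 0 through 15, i.e. 16 levels counting the root), so the depth is the number of divisions: log_3(14348907) = 15

The recursion tree depth is log_3(14348907) = 15. At each level, the problem size is divided by 3, so it takes 15 divisions to reduce to a base case of size 1. The algorithm makes 1 recursive call at each level.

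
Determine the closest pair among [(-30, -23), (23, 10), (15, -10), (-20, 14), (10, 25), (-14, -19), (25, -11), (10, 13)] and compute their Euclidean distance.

Computing all pairwise distances among 8 points:

d((-30, -23), (23, 10)) = 62.434
d((-30, -23), (15, -10)) = 46.8402
d((-30, -23), (-20, 14)) = 38.3275
d((-30, -23), (10, 25)) = 62.482
d((-30, -23), (-14, -19)) = 16.4924
d((-30, -23), (25, -11)) = 56.2939
d((-30, -23), (10, 13)) = 53.8145
d((23, 10), (15, -10)) = 21.5407
d((23, 10), (-20, 14)) = 43.1856
d((23, 10), (10, 25)) = 19.8494
d((23, 10), (-14, -19)) = 47.0106
d((23, 10), (25, -11)) = 21.095
d((23, 10), (10, 13)) = 13.3417
d((15, -10), (-20, 14)) = 42.4382
d((15, -10), (10, 25)) = 35.3553
d((15, -10), (-14, -19)) = 30.3645
d((15, -10), (25, -11)) = 10.0499 <-- minimum
d((15, -10), (10, 13)) = 23.5372
d((-20, 14), (10, 25)) = 31.9531
d((-20, 14), (-14, -19)) = 33.541
d((-20, 14), (25, -11)) = 51.4782
d((-20, 14), (10, 13)) = 30.0167
d((10, 25), (-14, -19)) = 50.1199
d((10, 25), (25, -11)) = 39.0
d((10, 25), (10, 13)) = 12.0
d((-14, -19), (25, -11)) = 39.8121
d((-14, -19), (10, 13)) = 40.0
d((25, -11), (10, 13)) = 28.3019

Closest pair: (15, -10) and (25, -11) with distance 10.0499

The closest pair is (15, -10) and (25, -11) with Euclidean distance 10.0499. For 8 points, brute-force pairwise comparison is shown above. For large n, the divide-and-conquer algorithm (sort by x, recurse on halves, check the dividing strip) achieves O(n log n).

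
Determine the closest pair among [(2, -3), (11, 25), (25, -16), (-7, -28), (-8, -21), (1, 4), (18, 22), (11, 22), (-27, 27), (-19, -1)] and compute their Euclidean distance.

Computing all pairwise distances among 10 points:

d((2, -3), (11, 25)) = 29.4109
d((2, -3), (25, -16)) = 26.4197
d((2, -3), (-7, -28)) = 26.5707
d((2, -3), (-8, -21)) = 20.5913
d((2, -3), (1, 4)) = 7.0711
d((2, -3), (18, 22)) = 29.6816
d((2, -3), (11, 22)) = 26.5707
d((2, -3), (-27, 27)) = 41.7253
d((2, -3), (-19, -1)) = 21.095
d((11, 25), (25, -16)) = 43.3244
d((11, 25), (-7, -28)) = 55.9732
d((11, 25), (-8, -21)) = 49.7695
d((11, 25), (1, 4)) = 23.2594
d((11, 25), (18, 22)) = 7.6158
d((11, 25), (11, 22)) = 3.0 <-- minimum
d((11, 25), (-27, 27)) = 38.0526
d((11, 25), (-19, -1)) = 39.6989
d((25, -16), (-7, -28)) = 34.176
d((25, -16), (-8, -21)) = 33.3766
d((25, -16), (1, 4)) = 31.241
d((25, -16), (18, 22)) = 38.6394
d((25, -16), (11, 22)) = 40.4969
d((25, -16), (-27, 27)) = 67.4759
d((25, -16), (-19, -1)) = 46.4866
d((-7, -28), (-8, -21)) = 7.0711
d((-7, -28), (1, 4)) = 32.9848
d((-7, -28), (18, 22)) = 55.9017
d((-7, -28), (11, 22)) = 53.1413
d((-7, -28), (-27, 27)) = 58.5235
d((-7, -28), (-19, -1)) = 29.5466
d((-8, -21), (1, 4)) = 26.5707
d((-8, -21), (18, 22)) = 50.2494
d((-8, -21), (11, 22)) = 47.0106
d((-8, -21), (-27, 27)) = 51.6236
d((-8, -21), (-19, -1)) = 22.8254
d((1, 4), (18, 22)) = 24.7588
d((1, 4), (11, 22)) = 20.5913
d((1, 4), (-27, 27)) = 36.2353
d((1, 4), (-19, -1)) = 20.6155
d((18, 22), (11, 22)) = 7.0
d((18, 22), (-27, 27)) = 45.2769
d((18, 22), (-19, -1)) = 43.566
d((11, 22), (-27, 27)) = 38.3275
d((11, 22), (-19, -1)) = 37.8021
d((-27, 27), (-19, -1)) = 29.1204

Closest pair: (11, 25) and (11, 22) with distance 3.0

The closest pair is (11, 25) and (11, 22) with Euclidean distance 3.0. For 10 points, brute-force pairwise comparison is shown above. For large n, the divide-and-conquer algorithm (sort by x, recurse on halves, check the dividing strip) achieves O(n log n).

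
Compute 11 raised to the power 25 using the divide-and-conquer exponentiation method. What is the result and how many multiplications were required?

Computing 11^25 by squaring (build up from 11^1; each line after the first costs one multiplication):

11^1 = 11
11^2 = (11^1)^2 = 11^2 = 121
11^3 = 11 * 11^2 = 11 * 121 = 1331
11^6 = (11^3)^2 = 1331^2 = 1771561
11^12 = (11^6)^2 = 1771561^2 = 3138428376721
11^24 = (11^12)^2 = 3138428376721^2 = 9849732675807611094711841
11^25 = 11 * 11^24 = 11 * 9849732675807611094711841 = 108347059433883722041830251

Result: 108347059433883722041830251
Multiplications needed: 6 (6 lines after 11^1)

11^25 = 108347059433883722041830251. Using exponentiation by squaring, this requires 6 multiplications. The key idea: if the exponent is even, square the half-power; if odd, multiply by the base once.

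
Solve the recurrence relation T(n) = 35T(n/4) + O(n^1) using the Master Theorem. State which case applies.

Master Theorem for T(n) = 35T(n/4) + O(n^1):

a = 35, b = 4, c = 1
log_b(a) = log_4(35) = 2.5646

Case 1: c = 1 < log_4(35) = 2.5646
T(n) = O(n^(log_4 35))

For T(n) = 35T(n/4) + O(n^1): log_4(35) = 2.5646. This is Case 1 of the Master Theorem (c < log_b(a), work dominated by leaves), giving O(n^(log_4 35)).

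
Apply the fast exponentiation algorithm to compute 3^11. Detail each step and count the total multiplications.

Computing 3^11 by squaring (build up from 3^1; each line after the first costs one multiplication):

3^1 = 3
3^2 = (3^1)^2 = 3^2 = 9
3^4 = (3^2)^2 = 9^2 = 81
3^5 = 3 * 3^4 = 3 * 81 = 243
3^10 = (3^5)^2 = 243^2 = 59049
3^11 = 3 * 3^10 = 3 * 59049 = 177147

Result: 177147
Multiplications needed: 5 (5 lines after 3^1)

3^11 = 177147. Using exponentiation by squaring, this requires 5 multiplications. The key idea: if the exponent is even, square the half-power; if odd, multiply by the base once.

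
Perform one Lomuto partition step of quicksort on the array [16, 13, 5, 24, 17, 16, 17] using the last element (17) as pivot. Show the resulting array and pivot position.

Lomuto partition with pivot = 17:

Initial array: [16, 13, 5, 24, 17, 16, 17]

arr[0]=16 <= 17: swap with position 0, array becomes [16, 13, 5, 24, 17, 16, 17]
arr[1]=13 <= 17: swap with position 1, array becomes [16, 13, 5, 24, 17, 16, 17]
arr[2]=5 <= 17: swap with position 2, array becomes [16, 13, 5, 24, 17, 16, 17]
arr[3]=24 > 17: no swap
arr[4]=17 <= 17: swap with position 3, array becomes [16, 13, 5, 17, 24, 16, 17]
arr[5]=16 <= 17: swap with position 4, array becomes [16, 13, 5, 17, 16, 24, 17]

Place pivot at position 5: [16, 13, 5, 17, 16, 17, 24]
Pivot position: 5

After partitioning with pivot 17, the array becomes [16, 13, 5, 17, 16, 17, 24]. The pivot is placed at index 5. All elements to the left of the pivot are <= 17, and all elements to the right are > 17.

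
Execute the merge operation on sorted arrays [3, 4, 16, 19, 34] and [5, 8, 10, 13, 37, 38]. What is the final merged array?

Merging process:

Compare 3 vs 5: take 3 from left. Merged: [3]
Compare 4 vs 5: take 4 from left. Merged: [3, 4]
Compare 16 vs 5: take 5 from right. Merged: [3, 4, 5]
Compare 16 vs 8: take 8 from right. Merged: [3, 4, 5, 8]
Compare 16 vs 10: take 10 from right. Merged: [3, 4, 5, 8, 10]
Compare 16 vs 13: take 13 from right. Merged: [3, 4, 5, 8, 10, 13]
Compare 16 vs 37: take 16 from left. Merged: [3, 4, 5, 8, 10, 13, 16]
Compare 19 vs 37: take 19 from left. Merged: [3, 4, 5, 8, 10, 13, 16, 19]
Compare 34 vs 37: take 34 from left. Merged: [3, 4, 5, 8, 10, 13, 16, 19, 34]
Append remaining from right: [37, 38]. Merged: [3, 4, 5, 8, 10, 13, 16, 19, 34, 37, 38]

Final merged array: [3, 4, 5, 8, 10, 13, 16, 19, 34, 37, 38]
Total comparisons: 9

The merged array is [3, 4, 5, 8, 10, 13, 16, 19, 34, 37, 38], requiring 9 comparisons. The merge step runs in O(n) time where n is the total number of elements.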